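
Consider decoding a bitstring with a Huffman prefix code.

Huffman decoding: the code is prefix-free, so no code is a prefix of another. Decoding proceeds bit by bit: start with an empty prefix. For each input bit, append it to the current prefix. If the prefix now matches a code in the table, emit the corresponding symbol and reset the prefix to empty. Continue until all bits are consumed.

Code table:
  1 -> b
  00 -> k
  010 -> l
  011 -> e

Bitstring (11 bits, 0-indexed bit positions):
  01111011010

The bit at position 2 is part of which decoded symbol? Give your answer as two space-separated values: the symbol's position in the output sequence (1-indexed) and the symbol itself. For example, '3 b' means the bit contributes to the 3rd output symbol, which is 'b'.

Bit 0: prefix='0' (no match yet)
Bit 1: prefix='01' (no match yet)
Bit 2: prefix='011' -> emit 'e', reset
Bit 3: prefix='1' -> emit 'b', reset
Bit 4: prefix='1' -> emit 'b', reset
Bit 5: prefix='0' (no match yet)
Bit 6: prefix='01' (no match yet)

Answer: 1 e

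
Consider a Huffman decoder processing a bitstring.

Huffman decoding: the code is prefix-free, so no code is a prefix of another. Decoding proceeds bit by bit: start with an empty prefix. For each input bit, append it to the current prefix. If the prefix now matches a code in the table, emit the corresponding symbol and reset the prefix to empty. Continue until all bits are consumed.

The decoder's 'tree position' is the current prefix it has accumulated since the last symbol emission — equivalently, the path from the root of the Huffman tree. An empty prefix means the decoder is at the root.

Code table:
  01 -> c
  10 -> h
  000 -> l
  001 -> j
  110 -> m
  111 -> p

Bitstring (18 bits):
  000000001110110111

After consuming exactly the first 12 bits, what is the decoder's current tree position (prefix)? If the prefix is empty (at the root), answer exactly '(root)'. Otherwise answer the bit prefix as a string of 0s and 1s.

Bit 0: prefix='0' (no match yet)
Bit 1: prefix='00' (no match yet)
Bit 2: prefix='000' -> emit 'l', reset
Bit 3: prefix='0' (no match yet)
Bit 4: prefix='00' (no match yet)
Bit 5: prefix='000' -> emit 'l', reset
Bit 6: prefix='0' (no match yet)
Bit 7: prefix='00' (no match yet)
Bit 8: prefix='001' -> emit 'j', reset
Bit 9: prefix='1' (no match yet)
Bit 10: prefix='11' (no match yet)
Bit 11: prefix='110' -> emit 'm', reset

Answer: (root)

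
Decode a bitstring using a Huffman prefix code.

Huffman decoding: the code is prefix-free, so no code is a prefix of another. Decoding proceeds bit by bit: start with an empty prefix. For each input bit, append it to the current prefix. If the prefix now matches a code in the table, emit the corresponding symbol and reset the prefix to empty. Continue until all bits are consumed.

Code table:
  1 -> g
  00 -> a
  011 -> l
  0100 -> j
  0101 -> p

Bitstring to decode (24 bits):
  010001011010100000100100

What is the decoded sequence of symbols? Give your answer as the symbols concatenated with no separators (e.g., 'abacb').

Bit 0: prefix='0' (no match yet)
Bit 1: prefix='01' (no match yet)
Bit 2: prefix='010' (no match yet)
Bit 3: prefix='0100' -> emit 'j', reset
Bit 4: prefix='0' (no match yet)
Bit 5: prefix='01' (no match yet)
Bit 6: prefix='010' (no match yet)
Bit 7: prefix='0101' -> emit 'p', reset
Bit 8: prefix='1' -> emit 'g', reset
Bit 9: prefix='0' (no match yet)
Bit 10: prefix='01' (no match yet)
Bit 11: prefix='010' (no match yet)
Bit 12: prefix='0101' -> emit 'p', reset
Bit 13: prefix='0' (no match yet)
Bit 14: prefix='00' -> emit 'a', reset
Bit 15: prefix='0' (no match yet)
Bit 16: prefix='00' -> emit 'a', reset
Bit 17: prefix='0' (no match yet)
Bit 18: prefix='01' (no match yet)
Bit 19: prefix='010' (no match yet)
Bit 20: prefix='0100' -> emit 'j', reset
Bit 21: prefix='1' -> emit 'g', reset
Bit 22: prefix='0' (no match yet)
Bit 23: prefix='00' -> emit 'a', reset

Answer: jpgpaajga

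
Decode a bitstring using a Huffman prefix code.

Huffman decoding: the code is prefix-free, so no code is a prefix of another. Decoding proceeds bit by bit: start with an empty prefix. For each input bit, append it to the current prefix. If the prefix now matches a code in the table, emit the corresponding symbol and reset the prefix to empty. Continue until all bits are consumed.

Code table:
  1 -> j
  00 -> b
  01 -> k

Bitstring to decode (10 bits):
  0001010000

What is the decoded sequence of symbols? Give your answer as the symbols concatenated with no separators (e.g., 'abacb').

Answer: bkkbb

Derivation:
Bit 0: prefix='0' (no match yet)
Bit 1: prefix='00' -> emit 'b', reset
Bit 2: prefix='0' (no match yet)
Bit 3: prefix='01' -> emit 'k', reset
Bit 4: prefix='0' (no match yet)
Bit 5: prefix='01' -> emit 'k', reset
Bit 6: prefix='0' (no match yet)
Bit 7: prefix='00' -> emit 'b', reset
Bit 8: prefix='0' (no match yet)
Bit 9: prefix='00' -> emit 'b', reset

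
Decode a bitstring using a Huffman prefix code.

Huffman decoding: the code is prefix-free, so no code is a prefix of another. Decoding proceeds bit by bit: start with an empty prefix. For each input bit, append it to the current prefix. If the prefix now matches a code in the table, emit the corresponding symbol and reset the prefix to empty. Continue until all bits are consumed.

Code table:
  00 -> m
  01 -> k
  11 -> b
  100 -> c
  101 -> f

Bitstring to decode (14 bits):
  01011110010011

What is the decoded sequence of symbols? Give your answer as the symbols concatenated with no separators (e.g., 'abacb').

Bit 0: prefix='0' (no match yet)
Bit 1: prefix='01' -> emit 'k', reset
Bit 2: prefix='0' (no match yet)
Bit 3: prefix='01' -> emit 'k', reset
Bit 4: prefix='1' (no match yet)
Bit 5: prefix='11' -> emit 'b', reset
Bit 6: prefix='1' (no match yet)
Bit 7: prefix='10' (no match yet)
Bit 8: prefix='100' -> emit 'c', reset
Bit 9: prefix='1' (no match yet)
Bit 10: prefix='10' (no match yet)
Bit 11: prefix='100' -> emit 'c', reset
Bit 12: prefix='1' (no match yet)
Bit 13: prefix='11' -> emit 'b', reset

Answer: kkbccb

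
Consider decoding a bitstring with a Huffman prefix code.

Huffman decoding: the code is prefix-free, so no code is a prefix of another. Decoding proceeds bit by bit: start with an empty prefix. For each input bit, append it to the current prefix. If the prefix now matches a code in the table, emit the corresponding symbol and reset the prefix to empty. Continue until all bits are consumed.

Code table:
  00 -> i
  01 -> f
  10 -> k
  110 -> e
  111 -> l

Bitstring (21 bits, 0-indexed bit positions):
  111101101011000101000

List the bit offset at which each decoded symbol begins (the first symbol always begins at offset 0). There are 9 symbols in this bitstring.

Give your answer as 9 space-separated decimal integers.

Bit 0: prefix='1' (no match yet)
Bit 1: prefix='11' (no match yet)
Bit 2: prefix='111' -> emit 'l', reset
Bit 3: prefix='1' (no match yet)
Bit 4: prefix='10' -> emit 'k', reset
Bit 5: prefix='1' (no match yet)
Bit 6: prefix='11' (no match yet)
Bit 7: prefix='110' -> emit 'e', reset
Bit 8: prefix='1' (no match yet)
Bit 9: prefix='10' -> emit 'k', reset
Bit 10: prefix='1' (no match yet)
Bit 11: prefix='11' (no match yet)
Bit 12: prefix='110' -> emit 'e', reset
Bit 13: prefix='0' (no match yet)
Bit 14: prefix='00' -> emit 'i', reset
Bit 15: prefix='1' (no match yet)
Bit 16: prefix='10' -> emit 'k', reset
Bit 17: prefix='1' (no match yet)
Bit 18: prefix='10' -> emit 'k', reset
Bit 19: prefix='0' (no match yet)
Bit 20: prefix='00' -> emit 'i', reset

Answer: 0 3 5 8 10 13 15 17 19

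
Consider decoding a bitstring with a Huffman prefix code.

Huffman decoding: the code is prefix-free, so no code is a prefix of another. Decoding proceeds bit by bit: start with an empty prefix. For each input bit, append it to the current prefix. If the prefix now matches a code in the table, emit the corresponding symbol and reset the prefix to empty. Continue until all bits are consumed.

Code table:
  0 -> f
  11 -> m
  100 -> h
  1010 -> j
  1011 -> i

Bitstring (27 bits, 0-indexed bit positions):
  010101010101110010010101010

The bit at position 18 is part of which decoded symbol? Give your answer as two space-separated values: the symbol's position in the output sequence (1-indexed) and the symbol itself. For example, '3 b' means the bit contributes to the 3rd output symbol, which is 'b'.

Bit 0: prefix='0' -> emit 'f', reset
Bit 1: prefix='1' (no match yet)
Bit 2: prefix='10' (no match yet)
Bit 3: prefix='101' (no match yet)
Bit 4: prefix='1010' -> emit 'j', reset
Bit 5: prefix='1' (no match yet)
Bit 6: prefix='10' (no match yet)
Bit 7: prefix='101' (no match yet)
Bit 8: prefix='1010' -> emit 'j', reset
Bit 9: prefix='1' (no match yet)
Bit 10: prefix='10' (no match yet)
Bit 11: prefix='101' (no match yet)
Bit 12: prefix='1011' -> emit 'i', reset
Bit 13: prefix='1' (no match yet)
Bit 14: prefix='10' (no match yet)
Bit 15: prefix='100' -> emit 'h', reset
Bit 16: prefix='1' (no match yet)
Bit 17: prefix='10' (no match yet)
Bit 18: prefix='100' -> emit 'h', reset
Bit 19: prefix='1' (no match yet)
Bit 20: prefix='10' (no match yet)
Bit 21: prefix='101' (no match yet)
Bit 22: prefix='1010' -> emit 'j', reset

Answer: 6 h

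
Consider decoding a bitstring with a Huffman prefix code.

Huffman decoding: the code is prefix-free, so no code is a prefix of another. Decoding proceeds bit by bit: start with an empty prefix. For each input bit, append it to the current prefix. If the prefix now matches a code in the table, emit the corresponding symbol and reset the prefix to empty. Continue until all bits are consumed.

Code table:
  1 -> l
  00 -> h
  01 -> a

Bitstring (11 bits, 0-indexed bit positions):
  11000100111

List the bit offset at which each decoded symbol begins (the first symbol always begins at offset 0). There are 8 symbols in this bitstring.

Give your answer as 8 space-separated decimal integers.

Bit 0: prefix='1' -> emit 'l', reset
Bit 1: prefix='1' -> emit 'l', reset
Bit 2: prefix='0' (no match yet)
Bit 3: prefix='00' -> emit 'h', reset
Bit 4: prefix='0' (no match yet)
Bit 5: prefix='01' -> emit 'a', reset
Bit 6: prefix='0' (no match yet)
Bit 7: prefix='00' -> emit 'h', reset
Bit 8: prefix='1' -> emit 'l', reset
Bit 9: prefix='1' -> emit 'l', reset
Bit 10: prefix='1' -> emit 'l', reset

Answer: 0 1 2 4 6 8 9 10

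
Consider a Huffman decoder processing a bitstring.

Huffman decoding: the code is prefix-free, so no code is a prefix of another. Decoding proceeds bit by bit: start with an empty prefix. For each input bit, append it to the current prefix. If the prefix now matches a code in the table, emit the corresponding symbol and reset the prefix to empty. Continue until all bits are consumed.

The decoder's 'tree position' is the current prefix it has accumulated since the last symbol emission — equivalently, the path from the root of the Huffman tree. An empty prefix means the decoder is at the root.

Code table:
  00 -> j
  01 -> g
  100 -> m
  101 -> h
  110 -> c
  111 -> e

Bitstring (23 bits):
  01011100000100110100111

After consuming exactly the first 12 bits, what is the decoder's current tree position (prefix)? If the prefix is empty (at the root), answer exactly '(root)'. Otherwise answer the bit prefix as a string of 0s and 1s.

Bit 0: prefix='0' (no match yet)
Bit 1: prefix='01' -> emit 'g', reset
Bit 2: prefix='0' (no match yet)
Bit 3: prefix='01' -> emit 'g', reset
Bit 4: prefix='1' (no match yet)
Bit 5: prefix='11' (no match yet)
Bit 6: prefix='110' -> emit 'c', reset
Bit 7: prefix='0' (no match yet)
Bit 8: prefix='00' -> emit 'j', reset
Bit 9: prefix='0' (no match yet)
Bit 10: prefix='00' -> emit 'j', reset
Bit 11: prefix='1' (no match yet)

Answer: 1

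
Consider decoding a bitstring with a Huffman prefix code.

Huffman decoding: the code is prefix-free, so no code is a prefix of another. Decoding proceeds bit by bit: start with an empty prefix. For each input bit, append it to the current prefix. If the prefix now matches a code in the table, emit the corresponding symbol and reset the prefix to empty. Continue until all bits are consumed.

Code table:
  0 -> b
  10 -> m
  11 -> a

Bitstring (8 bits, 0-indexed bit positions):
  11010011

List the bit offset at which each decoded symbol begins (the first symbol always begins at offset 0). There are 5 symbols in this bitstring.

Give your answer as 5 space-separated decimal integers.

Bit 0: prefix='1' (no match yet)
Bit 1: prefix='11' -> emit 'a', reset
Bit 2: prefix='0' -> emit 'b', reset
Bit 3: prefix='1' (no match yet)
Bit 4: prefix='10' -> emit 'm', reset
Bit 5: prefix='0' -> emit 'b', reset
Bit 6: prefix='1' (no match yet)
Bit 7: prefix='11' -> emit 'a', reset

Answer: 0 2 3 5 6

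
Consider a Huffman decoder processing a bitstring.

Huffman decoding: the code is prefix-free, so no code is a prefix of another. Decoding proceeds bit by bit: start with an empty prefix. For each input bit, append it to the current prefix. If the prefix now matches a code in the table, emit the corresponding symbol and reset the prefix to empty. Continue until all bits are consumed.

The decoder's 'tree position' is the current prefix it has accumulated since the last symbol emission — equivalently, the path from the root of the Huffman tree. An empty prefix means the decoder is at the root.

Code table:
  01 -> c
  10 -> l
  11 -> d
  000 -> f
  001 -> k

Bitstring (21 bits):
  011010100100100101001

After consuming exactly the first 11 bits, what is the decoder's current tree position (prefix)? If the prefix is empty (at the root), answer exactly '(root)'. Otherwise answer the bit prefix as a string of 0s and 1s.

Bit 0: prefix='0' (no match yet)
Bit 1: prefix='01' -> emit 'c', reset
Bit 2: prefix='1' (no match yet)
Bit 3: prefix='10' -> emit 'l', reset
Bit 4: prefix='1' (no match yet)
Bit 5: prefix='10' -> emit 'l', reset
Bit 6: prefix='1' (no match yet)
Bit 7: prefix='10' -> emit 'l', reset
Bit 8: prefix='0' (no match yet)
Bit 9: prefix='01' -> emit 'c', reset
Bit 10: prefix='0' (no match yet)

Answer: 0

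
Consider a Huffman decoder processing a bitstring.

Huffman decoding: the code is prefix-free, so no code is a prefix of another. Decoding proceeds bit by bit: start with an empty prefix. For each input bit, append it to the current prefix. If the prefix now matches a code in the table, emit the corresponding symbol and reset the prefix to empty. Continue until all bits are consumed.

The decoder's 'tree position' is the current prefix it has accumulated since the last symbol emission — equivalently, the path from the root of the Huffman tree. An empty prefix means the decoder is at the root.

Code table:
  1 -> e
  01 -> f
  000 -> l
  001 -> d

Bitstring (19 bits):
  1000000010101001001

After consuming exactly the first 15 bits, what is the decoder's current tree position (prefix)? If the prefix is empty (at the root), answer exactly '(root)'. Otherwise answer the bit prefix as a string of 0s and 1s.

Answer: 00

Derivation:
Bit 0: prefix='1' -> emit 'e', reset
Bit 1: prefix='0' (no match yet)
Bit 2: prefix='00' (no match yet)
Bit 3: prefix='000' -> emit 'l', reset
Bit 4: prefix='0' (no match yet)
Bit 5: prefix='00' (no match yet)
Bit 6: prefix='000' -> emit 'l', reset
Bit 7: prefix='0' (no match yet)
Bit 8: prefix='01' -> emit 'f', reset
Bit 9: prefix='0' (no match yet)
Bit 10: prefix='01' -> emit 'f', reset
Bit 11: prefix='0' (no match yet)
Bit 12: prefix='01' -> emit 'f', reset
Bit 13: prefix='0' (no match yet)
Bit 14: prefix='00' (no match yet)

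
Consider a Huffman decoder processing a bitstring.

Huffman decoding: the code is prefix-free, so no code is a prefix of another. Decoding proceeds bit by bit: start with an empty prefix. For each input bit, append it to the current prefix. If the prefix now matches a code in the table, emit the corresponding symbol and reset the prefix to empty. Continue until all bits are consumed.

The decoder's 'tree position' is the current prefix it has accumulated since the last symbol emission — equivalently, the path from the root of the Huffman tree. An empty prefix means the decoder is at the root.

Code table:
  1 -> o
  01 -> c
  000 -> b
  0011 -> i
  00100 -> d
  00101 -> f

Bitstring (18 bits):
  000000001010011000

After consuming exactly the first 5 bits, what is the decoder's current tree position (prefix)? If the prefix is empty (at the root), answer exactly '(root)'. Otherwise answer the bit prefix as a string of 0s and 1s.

Answer: 00

Derivation:
Bit 0: prefix='0' (no match yet)
Bit 1: prefix='00' (no match yet)
Bit 2: prefix='000' -> emit 'b', reset
Bit 3: prefix='0' (no match yet)
Bit 4: prefix='00' (no match yet)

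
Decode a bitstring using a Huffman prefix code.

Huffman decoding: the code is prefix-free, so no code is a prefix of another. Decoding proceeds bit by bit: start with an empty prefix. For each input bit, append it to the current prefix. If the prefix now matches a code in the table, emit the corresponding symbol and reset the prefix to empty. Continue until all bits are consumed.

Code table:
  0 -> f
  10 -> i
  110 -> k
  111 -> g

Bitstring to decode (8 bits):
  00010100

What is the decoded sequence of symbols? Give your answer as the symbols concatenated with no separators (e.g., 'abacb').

Answer: fffiif

Derivation:
Bit 0: prefix='0' -> emit 'f', reset
Bit 1: prefix='0' -> emit 'f', reset
Bit 2: prefix='0' -> emit 'f', reset
Bit 3: prefix='1' (no match yet)
Bit 4: prefix='10' -> emit 'i', reset
Bit 5: prefix='1' (no match yet)
Bit 6: prefix='10' -> emit 'i', reset
Bit 7: prefix='0' -> emit 'f', reset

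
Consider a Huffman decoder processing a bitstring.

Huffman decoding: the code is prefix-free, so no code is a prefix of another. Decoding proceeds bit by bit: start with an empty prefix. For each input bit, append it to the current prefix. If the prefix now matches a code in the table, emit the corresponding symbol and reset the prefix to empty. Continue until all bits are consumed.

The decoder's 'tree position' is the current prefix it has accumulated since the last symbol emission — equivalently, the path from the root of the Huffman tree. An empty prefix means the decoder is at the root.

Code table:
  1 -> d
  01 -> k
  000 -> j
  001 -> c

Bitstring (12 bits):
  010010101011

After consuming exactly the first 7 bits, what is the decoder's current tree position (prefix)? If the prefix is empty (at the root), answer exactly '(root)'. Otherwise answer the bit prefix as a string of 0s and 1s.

Bit 0: prefix='0' (no match yet)
Bit 1: prefix='01' -> emit 'k', reset
Bit 2: prefix='0' (no match yet)
Bit 3: prefix='00' (no match yet)
Bit 4: prefix='001' -> emit 'c', reset
Bit 5: prefix='0' (no match yet)
Bit 6: prefix='01' -> emit 'k', reset

Answer: (root)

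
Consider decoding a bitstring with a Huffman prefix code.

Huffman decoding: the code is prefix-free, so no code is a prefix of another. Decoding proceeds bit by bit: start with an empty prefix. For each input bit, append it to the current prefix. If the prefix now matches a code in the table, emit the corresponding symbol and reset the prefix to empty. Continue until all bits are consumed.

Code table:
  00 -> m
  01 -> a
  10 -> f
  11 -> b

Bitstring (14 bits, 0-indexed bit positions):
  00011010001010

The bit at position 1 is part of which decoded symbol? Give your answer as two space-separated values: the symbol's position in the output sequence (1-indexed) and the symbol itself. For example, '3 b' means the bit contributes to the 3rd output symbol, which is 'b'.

Answer: 1 m

Derivation:
Bit 0: prefix='0' (no match yet)
Bit 1: prefix='00' -> emit 'm', reset
Bit 2: prefix='0' (no match yet)
Bit 3: prefix='01' -> emit 'a', reset
Bit 4: prefix='1' (no match yet)
Bit 5: prefix='10' -> emit 'f', reset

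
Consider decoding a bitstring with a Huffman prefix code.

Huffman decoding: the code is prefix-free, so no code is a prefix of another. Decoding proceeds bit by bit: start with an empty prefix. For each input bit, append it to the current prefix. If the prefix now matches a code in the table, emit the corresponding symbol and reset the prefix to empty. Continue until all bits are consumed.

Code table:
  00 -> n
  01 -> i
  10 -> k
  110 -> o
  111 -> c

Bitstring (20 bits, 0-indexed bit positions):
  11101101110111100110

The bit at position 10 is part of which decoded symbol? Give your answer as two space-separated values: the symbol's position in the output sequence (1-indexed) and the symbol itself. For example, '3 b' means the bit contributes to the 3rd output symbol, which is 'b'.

Answer: 5 i

Derivation:
Bit 0: prefix='1' (no match yet)
Bit 1: prefix='11' (no match yet)
Bit 2: prefix='111' -> emit 'c', reset
Bit 3: prefix='0' (no match yet)
Bit 4: prefix='01' -> emit 'i', reset
Bit 5: prefix='1' (no match yet)
Bit 6: prefix='10' -> emit 'k', reset
Bit 7: prefix='1' (no match yet)
Bit 8: prefix='11' (no match yet)
Bit 9: prefix='111' -> emit 'c', reset
Bit 10: prefix='0' (no match yet)
Bit 11: prefix='01' -> emit 'i', reset
Bit 12: prefix='1' (no match yet)
Bit 13: prefix='11' (no match yet)
Bit 14: prefix='111' -> emit 'c', reset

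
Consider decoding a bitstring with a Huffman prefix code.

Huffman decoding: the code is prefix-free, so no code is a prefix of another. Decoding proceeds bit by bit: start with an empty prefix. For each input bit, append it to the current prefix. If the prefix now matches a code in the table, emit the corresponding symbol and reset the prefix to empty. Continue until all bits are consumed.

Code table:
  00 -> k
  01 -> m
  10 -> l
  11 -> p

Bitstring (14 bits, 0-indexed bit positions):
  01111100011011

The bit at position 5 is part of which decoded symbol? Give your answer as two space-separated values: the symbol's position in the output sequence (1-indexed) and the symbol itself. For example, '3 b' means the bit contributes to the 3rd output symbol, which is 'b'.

Answer: 3 p

Derivation:
Bit 0: prefix='0' (no match yet)
Bit 1: prefix='01' -> emit 'm', reset
Bit 2: prefix='1' (no match yet)
Bit 3: prefix='11' -> emit 'p', reset
Bit 4: prefix='1' (no match yet)
Bit 5: prefix='11' -> emit 'p', reset
Bit 6: prefix='0' (no match yet)
Bit 7: prefix='00' -> emit 'k', reset
Bit 8: prefix='0' (no match yet)
Bit 9: prefix='01' -> emit 'm', reset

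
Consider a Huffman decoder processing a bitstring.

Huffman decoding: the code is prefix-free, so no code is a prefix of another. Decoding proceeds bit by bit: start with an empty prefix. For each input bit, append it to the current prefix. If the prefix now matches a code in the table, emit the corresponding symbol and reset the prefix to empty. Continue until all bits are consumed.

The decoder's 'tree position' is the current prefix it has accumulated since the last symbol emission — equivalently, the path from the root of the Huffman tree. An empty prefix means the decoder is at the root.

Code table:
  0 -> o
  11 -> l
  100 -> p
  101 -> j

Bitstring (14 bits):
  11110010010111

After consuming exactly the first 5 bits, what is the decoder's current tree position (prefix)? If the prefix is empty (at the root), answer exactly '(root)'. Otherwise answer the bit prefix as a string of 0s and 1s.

Answer: (root)

Derivation:
Bit 0: prefix='1' (no match yet)
Bit 1: prefix='11' -> emit 'l', reset
Bit 2: prefix='1' (no match yet)
Bit 3: prefix='11' -> emit 'l', reset
Bit 4: prefix='0' -> emit 'o', reset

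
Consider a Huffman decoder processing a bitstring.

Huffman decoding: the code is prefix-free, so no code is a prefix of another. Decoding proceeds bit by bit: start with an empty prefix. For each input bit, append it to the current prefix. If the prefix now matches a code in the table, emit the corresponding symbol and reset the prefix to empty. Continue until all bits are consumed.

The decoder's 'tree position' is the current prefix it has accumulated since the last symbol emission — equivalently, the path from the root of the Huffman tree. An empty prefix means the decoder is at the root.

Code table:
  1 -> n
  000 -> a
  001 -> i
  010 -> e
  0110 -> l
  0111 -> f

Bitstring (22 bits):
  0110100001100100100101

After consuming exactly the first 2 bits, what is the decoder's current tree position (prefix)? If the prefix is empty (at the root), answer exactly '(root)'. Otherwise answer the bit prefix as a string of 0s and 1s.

Answer: 01

Derivation:
Bit 0: prefix='0' (no match yet)
Bit 1: prefix='01' (no match yet)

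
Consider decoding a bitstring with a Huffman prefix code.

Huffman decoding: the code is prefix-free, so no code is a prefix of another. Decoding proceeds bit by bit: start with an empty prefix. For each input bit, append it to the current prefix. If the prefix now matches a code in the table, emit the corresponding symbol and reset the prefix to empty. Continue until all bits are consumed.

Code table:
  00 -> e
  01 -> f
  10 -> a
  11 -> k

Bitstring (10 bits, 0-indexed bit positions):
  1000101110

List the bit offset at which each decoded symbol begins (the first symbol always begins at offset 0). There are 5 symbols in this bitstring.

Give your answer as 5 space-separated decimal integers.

Bit 0: prefix='1' (no match yet)
Bit 1: prefix='10' -> emit 'a', reset
Bit 2: prefix='0' (no match yet)
Bit 3: prefix='00' -> emit 'e', reset
Bit 4: prefix='1' (no match yet)
Bit 5: prefix='10' -> emit 'a', reset
Bit 6: prefix='1' (no match yet)
Bit 7: prefix='11' -> emit 'k', reset
Bit 8: prefix='1' (no match yet)
Bit 9: prefix='10' -> emit 'a', reset

Answer: 0 2 4 6 8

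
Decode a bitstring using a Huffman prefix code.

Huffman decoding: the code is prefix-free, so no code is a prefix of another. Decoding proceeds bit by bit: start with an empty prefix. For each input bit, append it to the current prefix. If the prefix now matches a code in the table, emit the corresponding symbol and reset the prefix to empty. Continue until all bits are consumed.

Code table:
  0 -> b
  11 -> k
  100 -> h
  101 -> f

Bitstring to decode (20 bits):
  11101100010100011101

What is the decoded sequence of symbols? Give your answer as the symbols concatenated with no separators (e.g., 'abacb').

Answer: kfhbfbbbkf

Derivation:
Bit 0: prefix='1' (no match yet)
Bit 1: prefix='11' -> emit 'k', reset
Bit 2: prefix='1' (no match yet)
Bit 3: prefix='10' (no match yet)
Bit 4: prefix='101' -> emit 'f', reset
Bit 5: prefix='1' (no match yet)
Bit 6: prefix='10' (no match yet)
Bit 7: prefix='100' -> emit 'h', reset
Bit 8: prefix='0' -> emit 'b', reset
Bit 9: prefix='1' (no match yet)
Bit 10: prefix='10' (no match yet)
Bit 11: prefix='101' -> emit 'f', reset
Bit 12: prefix='0' -> emit 'b', reset
Bit 13: prefix='0' -> emit 'b', reset
Bit 14: prefix='0' -> emit 'b', reset
Bit 15: prefix='1' (no match yet)
Bit 16: prefix='11' -> emit 'k', reset
Bit 17: prefix='1' (no match yet)
Bit 18: prefix='10' (no match yet)
Bit 19: prefix='101' -> emit 'f', reset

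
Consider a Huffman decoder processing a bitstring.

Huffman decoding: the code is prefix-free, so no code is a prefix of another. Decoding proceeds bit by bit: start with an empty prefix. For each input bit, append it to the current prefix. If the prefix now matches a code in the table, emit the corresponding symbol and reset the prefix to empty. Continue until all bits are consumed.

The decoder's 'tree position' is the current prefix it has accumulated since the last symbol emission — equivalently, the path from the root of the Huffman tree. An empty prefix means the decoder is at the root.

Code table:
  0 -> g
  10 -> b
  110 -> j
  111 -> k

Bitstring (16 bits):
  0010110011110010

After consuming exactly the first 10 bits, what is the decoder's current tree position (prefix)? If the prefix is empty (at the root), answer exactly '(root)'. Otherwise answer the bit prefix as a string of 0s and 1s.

Bit 0: prefix='0' -> emit 'g', reset
Bit 1: prefix='0' -> emit 'g', reset
Bit 2: prefix='1' (no match yet)
Bit 3: prefix='10' -> emit 'b', reset
Bit 4: prefix='1' (no match yet)
Bit 5: prefix='11' (no match yet)
Bit 6: prefix='110' -> emit 'j', reset
Bit 7: prefix='0' -> emit 'g', reset
Bit 8: prefix='1' (no match yet)
Bit 9: prefix='11' (no match yet)

Answer: 11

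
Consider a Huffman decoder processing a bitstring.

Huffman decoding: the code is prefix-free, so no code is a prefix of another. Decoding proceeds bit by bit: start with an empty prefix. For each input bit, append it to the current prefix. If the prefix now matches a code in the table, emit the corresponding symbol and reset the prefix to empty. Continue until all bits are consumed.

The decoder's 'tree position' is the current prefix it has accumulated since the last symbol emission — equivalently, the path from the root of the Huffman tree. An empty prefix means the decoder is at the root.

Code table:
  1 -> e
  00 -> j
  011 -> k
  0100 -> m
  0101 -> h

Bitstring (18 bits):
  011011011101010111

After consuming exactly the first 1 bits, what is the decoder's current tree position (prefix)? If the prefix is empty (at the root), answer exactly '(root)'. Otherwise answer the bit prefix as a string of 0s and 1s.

Answer: 0

Derivation:
Bit 0: prefix='0' (no match yet)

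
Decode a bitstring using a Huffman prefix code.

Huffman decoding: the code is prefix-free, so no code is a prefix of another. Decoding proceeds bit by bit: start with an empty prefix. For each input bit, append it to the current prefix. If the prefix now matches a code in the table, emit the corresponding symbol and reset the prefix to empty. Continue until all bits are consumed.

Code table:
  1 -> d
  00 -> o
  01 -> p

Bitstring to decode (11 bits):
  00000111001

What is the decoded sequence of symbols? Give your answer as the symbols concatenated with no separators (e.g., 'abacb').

Answer: oopddod

Derivation:
Bit 0: prefix='0' (no match yet)
Bit 1: prefix='00' -> emit 'o', reset
Bit 2: prefix='0' (no match yet)
Bit 3: prefix='00' -> emit 'o', reset
Bit 4: prefix='0' (no match yet)
Bit 5: prefix='01' -> emit 'p', reset
Bit 6: prefix='1' -> emit 'd', reset
Bit 7: prefix='1' -> emit 'd', reset
Bit 8: prefix='0' (no match yet)
Bit 9: prefix='00' -> emit 'o', reset
Bit 10: prefix='1' -> emit 'd', reset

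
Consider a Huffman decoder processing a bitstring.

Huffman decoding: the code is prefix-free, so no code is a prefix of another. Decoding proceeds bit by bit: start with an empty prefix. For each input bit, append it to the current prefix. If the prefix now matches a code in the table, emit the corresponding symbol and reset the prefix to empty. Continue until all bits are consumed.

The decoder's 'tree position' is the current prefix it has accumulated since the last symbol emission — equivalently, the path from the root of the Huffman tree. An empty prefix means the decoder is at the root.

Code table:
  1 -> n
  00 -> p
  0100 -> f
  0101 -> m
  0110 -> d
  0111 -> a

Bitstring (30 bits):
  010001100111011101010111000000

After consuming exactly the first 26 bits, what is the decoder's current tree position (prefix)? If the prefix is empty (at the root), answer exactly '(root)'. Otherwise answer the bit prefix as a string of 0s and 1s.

Bit 0: prefix='0' (no match yet)
Bit 1: prefix='01' (no match yet)
Bit 2: prefix='010' (no match yet)
Bit 3: prefix='0100' -> emit 'f', reset
Bit 4: prefix='0' (no match yet)
Bit 5: prefix='01' (no match yet)
Bit 6: prefix='011' (no match yet)
Bit 7: prefix='0110' -> emit 'd', reset
Bit 8: prefix='0' (no match yet)
Bit 9: prefix='01' (no match yet)
Bit 10: prefix='011' (no match yet)
Bit 11: prefix='0111' -> emit 'a', reset
Bit 12: prefix='0' (no match yet)
Bit 13: prefix='01' (no match yet)
Bit 14: prefix='011' (no match yet)
Bit 15: prefix='0111' -> emit 'a', reset
Bit 16: prefix='0' (no match yet)
Bit 17: prefix='01' (no match yet)
Bit 18: prefix='010' (no match yet)
Bit 19: prefix='0101' -> emit 'm', reset
Bit 20: prefix='0' (no match yet)
Bit 21: prefix='01' (no match yet)
Bit 22: prefix='011' (no match yet)
Bit 23: prefix='0111' -> emit 'a', reset
Bit 24: prefix='0' (no match yet)
Bit 25: prefix='00' -> emit 'p', reset

Answer: (root)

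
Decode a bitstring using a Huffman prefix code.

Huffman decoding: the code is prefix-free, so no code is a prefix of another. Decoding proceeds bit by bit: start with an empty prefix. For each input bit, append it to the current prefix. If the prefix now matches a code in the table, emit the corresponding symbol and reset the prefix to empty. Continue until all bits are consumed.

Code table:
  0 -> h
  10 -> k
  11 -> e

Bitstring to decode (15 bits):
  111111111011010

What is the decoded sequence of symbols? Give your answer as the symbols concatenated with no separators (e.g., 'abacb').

Bit 0: prefix='1' (no match yet)
Bit 1: prefix='11' -> emit 'e', reset
Bit 2: prefix='1' (no match yet)
Bit 3: prefix='11' -> emit 'e', reset
Bit 4: prefix='1' (no match yet)
Bit 5: prefix='11' -> emit 'e', reset
Bit 6: prefix='1' (no match yet)
Bit 7: prefix='11' -> emit 'e', reset
Bit 8: prefix='1' (no match yet)
Bit 9: prefix='10' -> emit 'k', reset
Bit 10: prefix='1' (no match yet)
Bit 11: prefix='11' -> emit 'e', reset
Bit 12: prefix='0' -> emit 'h', reset
Bit 13: prefix='1' (no match yet)
Bit 14: prefix='10' -> emit 'k', reset

Answer: eeeekehk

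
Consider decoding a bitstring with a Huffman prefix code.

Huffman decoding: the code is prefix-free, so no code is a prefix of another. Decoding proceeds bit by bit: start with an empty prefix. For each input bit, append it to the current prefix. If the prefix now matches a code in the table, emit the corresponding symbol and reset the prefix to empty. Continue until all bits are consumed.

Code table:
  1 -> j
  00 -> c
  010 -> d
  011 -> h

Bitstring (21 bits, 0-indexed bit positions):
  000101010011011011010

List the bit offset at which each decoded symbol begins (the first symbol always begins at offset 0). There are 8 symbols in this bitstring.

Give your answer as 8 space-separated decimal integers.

Bit 0: prefix='0' (no match yet)
Bit 1: prefix='00' -> emit 'c', reset
Bit 2: prefix='0' (no match yet)
Bit 3: prefix='01' (no match yet)
Bit 4: prefix='010' -> emit 'd', reset
Bit 5: prefix='1' -> emit 'j', reset
Bit 6: prefix='0' (no match yet)
Bit 7: prefix='01' (no match yet)
Bit 8: prefix='010' -> emit 'd', reset
Bit 9: prefix='0' (no match yet)
Bit 10: prefix='01' (no match yet)
Bit 11: prefix='011' -> emit 'h', reset
Bit 12: prefix='0' (no match yet)
Bit 13: prefix='01' (no match yet)
Bit 14: prefix='011' -> emit 'h', reset
Bit 15: prefix='0' (no match yet)
Bit 16: prefix='01' (no match yet)
Bit 17: prefix='011' -> emit 'h', reset
Bit 18: prefix='0' (no match yet)
Bit 19: prefix='01' (no match yet)
Bit 20: prefix='010' -> emit 'd', reset

Answer: 0 2 5 6 9 12 15 18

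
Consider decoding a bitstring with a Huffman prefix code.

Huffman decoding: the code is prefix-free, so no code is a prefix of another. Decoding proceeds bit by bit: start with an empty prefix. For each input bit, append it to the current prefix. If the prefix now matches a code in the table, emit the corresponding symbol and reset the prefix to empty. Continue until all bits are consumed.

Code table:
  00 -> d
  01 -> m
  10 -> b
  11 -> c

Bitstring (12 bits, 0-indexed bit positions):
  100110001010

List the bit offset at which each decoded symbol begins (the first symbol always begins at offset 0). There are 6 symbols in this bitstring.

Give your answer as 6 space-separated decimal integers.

Answer: 0 2 4 6 8 10

Derivation:
Bit 0: prefix='1' (no match yet)
Bit 1: prefix='10' -> emit 'b', reset
Bit 2: prefix='0' (no match yet)
Bit 3: prefix='01' -> emit 'm', reset
Bit 4: prefix='1' (no match yet)
Bit 5: prefix='10' -> emit 'b', reset
Bit 6: prefix='0' (no match yet)
Bit 7: prefix='00' -> emit 'd', reset
Bit 8: prefix='1' (no match yet)
Bit 9: prefix='10' -> emit 'b', reset
Bit 10: prefix='1' (no match yet)
Bit 11: prefix='10' -> emit 'b', reset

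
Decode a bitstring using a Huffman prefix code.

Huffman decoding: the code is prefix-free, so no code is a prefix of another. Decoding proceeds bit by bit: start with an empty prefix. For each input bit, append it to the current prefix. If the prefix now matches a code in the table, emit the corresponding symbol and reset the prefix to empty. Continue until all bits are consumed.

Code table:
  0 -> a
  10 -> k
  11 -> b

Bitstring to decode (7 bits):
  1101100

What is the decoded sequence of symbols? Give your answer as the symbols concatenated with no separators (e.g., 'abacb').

Bit 0: prefix='1' (no match yet)
Bit 1: prefix='11' -> emit 'b', reset
Bit 2: prefix='0' -> emit 'a', reset
Bit 3: prefix='1' (no match yet)
Bit 4: prefix='11' -> emit 'b', reset
Bit 5: prefix='0' -> emit 'a', reset
Bit 6: prefix='0' -> emit 'a', reset

Answer: babaa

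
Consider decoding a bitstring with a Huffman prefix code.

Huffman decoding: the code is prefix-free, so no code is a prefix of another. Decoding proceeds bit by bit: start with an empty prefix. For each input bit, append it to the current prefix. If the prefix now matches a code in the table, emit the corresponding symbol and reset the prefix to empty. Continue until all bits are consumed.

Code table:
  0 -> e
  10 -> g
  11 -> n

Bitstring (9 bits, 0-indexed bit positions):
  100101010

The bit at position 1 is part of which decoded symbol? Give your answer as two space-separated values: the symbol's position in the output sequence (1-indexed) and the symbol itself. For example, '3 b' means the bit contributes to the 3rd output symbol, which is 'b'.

Answer: 1 g

Derivation:
Bit 0: prefix='1' (no match yet)
Bit 1: prefix='10' -> emit 'g', reset
Bit 2: prefix='0' -> emit 'e', reset
Bit 3: prefix='1' (no match yet)
Bit 4: prefix='10' -> emit 'g', reset
Bit 5: prefix='1' (no match yet)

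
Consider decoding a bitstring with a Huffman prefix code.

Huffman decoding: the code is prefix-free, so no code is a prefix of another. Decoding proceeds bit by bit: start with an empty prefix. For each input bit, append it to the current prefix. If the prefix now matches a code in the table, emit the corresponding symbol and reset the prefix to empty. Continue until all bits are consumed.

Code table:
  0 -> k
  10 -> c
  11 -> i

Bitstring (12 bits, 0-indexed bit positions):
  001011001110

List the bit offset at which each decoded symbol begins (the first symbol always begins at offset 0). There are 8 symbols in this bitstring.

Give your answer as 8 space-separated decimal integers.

Bit 0: prefix='0' -> emit 'k', reset
Bit 1: prefix='0' -> emit 'k', reset
Bit 2: prefix='1' (no match yet)
Bit 3: prefix='10' -> emit 'c', reset
Bit 4: prefix='1' (no match yet)
Bit 5: prefix='11' -> emit 'i', reset
Bit 6: prefix='0' -> emit 'k', reset
Bit 7: prefix='0' -> emit 'k', reset
Bit 8: prefix='1' (no match yet)
Bit 9: prefix='11' -> emit 'i', reset
Bit 10: prefix='1' (no match yet)
Bit 11: prefix='10' -> emit 'c', reset

Answer: 0 1 2 4 6 7 8 10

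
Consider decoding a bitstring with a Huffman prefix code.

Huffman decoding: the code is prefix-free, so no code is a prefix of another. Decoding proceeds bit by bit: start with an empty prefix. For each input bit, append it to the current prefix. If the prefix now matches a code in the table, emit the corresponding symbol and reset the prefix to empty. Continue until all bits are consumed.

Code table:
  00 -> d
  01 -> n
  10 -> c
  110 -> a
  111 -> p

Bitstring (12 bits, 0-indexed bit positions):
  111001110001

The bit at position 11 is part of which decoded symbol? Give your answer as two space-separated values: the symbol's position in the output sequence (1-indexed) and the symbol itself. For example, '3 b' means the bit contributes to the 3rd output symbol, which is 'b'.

Bit 0: prefix='1' (no match yet)
Bit 1: prefix='11' (no match yet)
Bit 2: prefix='111' -> emit 'p', reset
Bit 3: prefix='0' (no match yet)
Bit 4: prefix='00' -> emit 'd', reset
Bit 5: prefix='1' (no match yet)
Bit 6: prefix='11' (no match yet)
Bit 7: prefix='111' -> emit 'p', reset
Bit 8: prefix='0' (no match yet)
Bit 9: prefix='00' -> emit 'd', reset
Bit 10: prefix='0' (no match yet)
Bit 11: prefix='01' -> emit 'n', reset

Answer: 5 n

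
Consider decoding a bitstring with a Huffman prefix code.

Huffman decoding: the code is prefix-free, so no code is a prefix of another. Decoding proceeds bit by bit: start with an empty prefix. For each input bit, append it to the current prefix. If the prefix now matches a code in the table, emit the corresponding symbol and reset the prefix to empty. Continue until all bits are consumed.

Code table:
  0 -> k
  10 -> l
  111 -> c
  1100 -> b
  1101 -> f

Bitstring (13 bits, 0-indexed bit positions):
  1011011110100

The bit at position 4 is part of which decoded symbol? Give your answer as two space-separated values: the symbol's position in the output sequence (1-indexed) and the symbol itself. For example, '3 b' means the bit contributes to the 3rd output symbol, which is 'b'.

Answer: 2 f

Derivation:
Bit 0: prefix='1' (no match yet)
Bit 1: prefix='10' -> emit 'l', reset
Bit 2: prefix='1' (no match yet)
Bit 3: prefix='11' (no match yet)
Bit 4: prefix='110' (no match yet)
Bit 5: prefix='1101' -> emit 'f', reset
Bit 6: prefix='1' (no match yet)
Bit 7: prefix='11' (no match yet)
Bit 8: prefix='111' -> emit 'c', reset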